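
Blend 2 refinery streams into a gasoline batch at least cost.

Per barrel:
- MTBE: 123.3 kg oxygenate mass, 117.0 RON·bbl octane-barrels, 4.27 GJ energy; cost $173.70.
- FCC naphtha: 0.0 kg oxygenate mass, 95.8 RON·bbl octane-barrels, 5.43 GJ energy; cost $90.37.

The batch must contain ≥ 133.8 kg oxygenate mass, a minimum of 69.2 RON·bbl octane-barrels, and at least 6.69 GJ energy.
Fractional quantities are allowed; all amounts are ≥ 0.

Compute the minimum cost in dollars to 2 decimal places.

Treat it as an LP. Let x1 = barrels of MTBE, x2 = barrels of FCC naphtha.
min 173.7x1 + 90.37x2 s.t.:
  123.3x1 ≥ 133.8   (oxygenate mass)
  117x1 + 95.8x2 ≥ 69.2   (octane-barrels)
  4.27x1 + 5.43x2 ≥ 6.69   (energy)
  x1, x2 ≥ 0.
Both inputs are positive at the optimum. The oxygenate mass and energy requirements are met with equality.
So MTBE = 1.0852 barrels, FCC naphtha = 0.37871 barrels.
Total cost: 173.7·1.0852 + 90.37·0.37871 = 222.7233.

$222.72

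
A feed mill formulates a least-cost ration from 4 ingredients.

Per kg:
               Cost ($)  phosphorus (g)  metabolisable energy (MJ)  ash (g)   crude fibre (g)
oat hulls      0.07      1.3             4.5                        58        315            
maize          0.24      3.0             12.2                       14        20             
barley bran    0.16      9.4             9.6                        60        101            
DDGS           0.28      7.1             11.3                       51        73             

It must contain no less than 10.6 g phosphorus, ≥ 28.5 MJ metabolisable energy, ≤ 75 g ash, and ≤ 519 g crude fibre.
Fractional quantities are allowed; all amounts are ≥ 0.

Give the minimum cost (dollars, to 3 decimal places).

$0.536

Let x1 = kg of oat hulls, x2 = kg of maize, x3 = kg of barley bran, x4 = kg of DDGS.
Minimize 0.07x1 + 0.24x2 + 0.16x3 + 0.28x4 with:
  1.3x1 + 3x2 + 9.4x3 + 7.1x4 ≥ 10.6   (phosphorus)
  4.5x1 + 12.2x2 + 9.6x3 + 11.3x4 ≥ 28.5   (metabolisable energy)
  58x1 + 14x2 + 60x3 + 51x4 ≤ 75   (ash)
  315x1 + 20x2 + 101x3 + 73x4 ≤ 519   (crude fibre)
  x1, x2, x3, x4 ≥ 0.
The optimal basis is {maize, barley bran}; oat hulls, DDGS drop out. There the metabolisable energy and ash constraints are tight.
So maize = 1.657 kg, barley bran = 0.8635 kg.
Total cost: 0.24·1.657 + 0.16·0.8635 = 0.53584.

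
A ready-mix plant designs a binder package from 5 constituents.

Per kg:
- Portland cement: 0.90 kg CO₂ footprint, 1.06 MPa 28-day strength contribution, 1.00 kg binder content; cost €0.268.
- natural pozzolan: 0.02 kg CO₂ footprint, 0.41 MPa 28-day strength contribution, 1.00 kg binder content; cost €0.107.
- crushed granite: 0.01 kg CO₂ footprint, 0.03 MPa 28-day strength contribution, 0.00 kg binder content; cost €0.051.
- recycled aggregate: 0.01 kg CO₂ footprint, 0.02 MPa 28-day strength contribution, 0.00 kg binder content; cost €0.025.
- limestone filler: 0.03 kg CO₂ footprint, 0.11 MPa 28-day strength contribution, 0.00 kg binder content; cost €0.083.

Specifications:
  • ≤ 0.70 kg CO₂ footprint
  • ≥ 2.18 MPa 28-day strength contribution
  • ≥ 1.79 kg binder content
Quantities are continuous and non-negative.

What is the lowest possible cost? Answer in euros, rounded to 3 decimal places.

€0.563

Treat it as an LP. Let x1 = kg of Portland cement, x2 = kg of natural pozzolan, x3 = kg of crushed granite, x4 = kg of recycled aggregate, x5 = kg of limestone filler.
Minimize 0.268x1 + 0.107x2 + 0.051x3 + 0.025x4 + 0.083x5 subject to:
  0.9x1 + 0.02x2 + 0.01x3 + 0.01x4 + 0.03x5 ≤ 0.7   (CO₂ footprint)
  1.06x1 + 0.41x2 + 0.03x3 + 0.02x4 + 0.11x5 ≥ 2.18   (28-day strength contribution)
  1x1 + 1x2 ≥ 1.79   (binder content)
  x1, x2, x3, x4, x5 ≥ 0.
The minimum-cost mix takes nothing from crushed granite, recycled aggregate, limestone filler — only Portland cement, natural pozzolan. The CO₂ footprint and 28-day strength contribution requirements are met with equality.
Solving gives x1 = 0.6998, x2 = 3.508.
Hence cost = 0.268·0.6998 + 0.107·3.508 = €0.56290.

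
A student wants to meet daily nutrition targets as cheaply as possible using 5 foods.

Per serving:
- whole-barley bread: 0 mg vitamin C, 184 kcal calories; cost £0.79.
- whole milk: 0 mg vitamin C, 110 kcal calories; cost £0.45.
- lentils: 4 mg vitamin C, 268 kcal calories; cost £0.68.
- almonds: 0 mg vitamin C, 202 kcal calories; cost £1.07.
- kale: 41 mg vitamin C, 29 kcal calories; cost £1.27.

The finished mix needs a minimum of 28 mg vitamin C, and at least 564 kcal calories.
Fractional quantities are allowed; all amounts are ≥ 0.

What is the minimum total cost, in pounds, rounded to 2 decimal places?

£2.01

Set it up as a linear program. Let x1 = servings of whole-barley bread, x2 = servings of whole milk, x3 = servings of lentils, x4 = servings of almonds, x5 = servings of kale.
min 0.79x1 + 0.45x2 + 0.68x3 + 1.07x4 + 1.27x5 s.t.:
  4x3 + 41x5 ≥ 28   (vitamin C)
  184x1 + 110x2 + 268x3 + 202x4 + 29x5 ≥ 564   (calories)
  x1, x2, x3, x4, x5 ≥ 0.
The minimum-cost mix takes nothing from whole-barley bread, whole milk, almonds — only lentils, kale. There the vitamin C and calories constraints are tight.
So lentils = 2.052 servings, kale = 0.4827 servings.
Hence cost = 0.68·2.052 + 1.27·0.4827 = £2.0084.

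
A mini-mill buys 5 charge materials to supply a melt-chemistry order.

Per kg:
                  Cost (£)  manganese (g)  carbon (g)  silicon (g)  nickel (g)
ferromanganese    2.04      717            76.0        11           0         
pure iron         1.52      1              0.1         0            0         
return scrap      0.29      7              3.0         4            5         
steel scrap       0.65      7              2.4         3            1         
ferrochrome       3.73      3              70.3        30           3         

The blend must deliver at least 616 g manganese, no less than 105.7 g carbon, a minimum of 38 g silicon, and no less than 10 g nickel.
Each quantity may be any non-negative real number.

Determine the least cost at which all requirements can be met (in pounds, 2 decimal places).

£4.17

Let x1 = kg of ferromanganese, x2 = kg of pure iron, x3 = kg of return scrap, x4 = kg of steel scrap, x5 = kg of ferrochrome.
Minimise 2.04x1 + 1.52x2 + 0.29x3 + 0.65x4 + 3.73x5 s.t.:
  717x1 + 1x2 + 7x3 + 7x4 + 3x5 ≥ 616   (manganese)
  76x1 + 0.1x2 + 3x3 + 2.4x4 + 70.3x5 ≥ 105.7   (carbon)
  11x1 + 4x3 + 3x4 + 30x5 ≥ 38   (silicon)
  5x3 + 1x4 + 3x5 ≥ 10   (nickel)
  x1, x2, x3, x4, x5 ≥ 0.
At the optimum only ferromanganese, return scrap are positive (pure iron, steel scrap, ferrochrome = 0). Binding constraints: carbon and silicon.
Solving gives x1 = 1.139, x3 = 6.366.
Total cost: 2.04·1.139 + 0.29·6.366 = 4.1697.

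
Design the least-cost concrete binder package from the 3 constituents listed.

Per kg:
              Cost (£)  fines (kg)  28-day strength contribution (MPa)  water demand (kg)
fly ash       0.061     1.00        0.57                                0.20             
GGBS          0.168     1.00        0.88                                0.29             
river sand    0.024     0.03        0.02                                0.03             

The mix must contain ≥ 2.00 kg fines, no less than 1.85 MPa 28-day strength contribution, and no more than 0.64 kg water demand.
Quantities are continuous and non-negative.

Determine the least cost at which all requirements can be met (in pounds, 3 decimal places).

Let x1 = kg of fly ash, x2 = kg of GGBS, x3 = kg of river sand.
Minimize 0.061x1 + 0.168x2 + 0.024x3 s.t.:
  1x1 + 1x2 + 0.03x3 ≥ 2   (fines)
  0.57x1 + 0.88x2 + 0.02x3 ≥ 1.85   (28-day strength contribution)
  0.2x1 + 0.29x2 + 0.03x3 ≤ 0.64   (water demand)
  x1, x2, x3 ≥ 0.
The optimal basis is {fly ash, GGBS}; river sand drops out. There the 28-day strength contribution and water demand constraints are tight.
So fly ash = 2.495 kg, GGBS = 0.486 kg.
Total cost: 0.061·2.495 + 0.168·0.486 = 0.23384.

£0.234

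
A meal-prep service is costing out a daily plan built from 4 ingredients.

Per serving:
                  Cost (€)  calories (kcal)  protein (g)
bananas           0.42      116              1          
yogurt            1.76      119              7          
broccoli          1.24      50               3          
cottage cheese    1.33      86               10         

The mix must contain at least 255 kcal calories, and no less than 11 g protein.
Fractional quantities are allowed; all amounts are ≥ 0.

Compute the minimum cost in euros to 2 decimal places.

€1.89

Let x1 = servings of bananas, x2 = servings of yogurt, x3 = servings of broccoli, x4 = servings of cottage cheese.
min 0.42x1 + 1.76x2 + 1.24x3 + 1.33x4 s.t.:
  116x1 + 119x2 + 50x3 + 86x4 ≥ 255   (calories)
  1x1 + 7x2 + 3x3 + 10x4 ≥ 11   (protein)
  x1, x2, x3, x4 ≥ 0.
The minimum-cost mix takes nothing from yogurt, broccoli — only bananas, cottage cheese. Binding constraints: calories and protein.
Optimal quantities: bananas = 1.493 servings, cottage cheese = 0.9507 servings.
Objective = 0.42·1.493 + 1.33·0.9507 = 1.8915.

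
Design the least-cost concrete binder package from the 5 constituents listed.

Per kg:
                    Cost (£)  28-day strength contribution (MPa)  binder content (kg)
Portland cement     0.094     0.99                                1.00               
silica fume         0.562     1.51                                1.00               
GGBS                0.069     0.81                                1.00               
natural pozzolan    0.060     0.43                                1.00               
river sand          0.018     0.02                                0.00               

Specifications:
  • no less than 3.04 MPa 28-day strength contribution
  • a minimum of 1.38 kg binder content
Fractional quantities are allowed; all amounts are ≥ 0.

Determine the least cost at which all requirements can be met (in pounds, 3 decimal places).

This is a linear program. Let x1 = kg of Portland cement, x2 = kg of silica fume, x3 = kg of GGBS, x4 = kg of natural pozzolan, x5 = kg of river sand.
Minimise 0.094x1 + 0.562x2 + 0.069x3 + 0.06x4 + 0.018x5 s.t.:
  0.99x1 + 1.51x2 + 0.81x3 + 0.43x4 + 0.02x5 ≥ 3.04   (28-day strength contribution)
  1x1 + 1x2 + 1x3 + 1x4 ≥ 1.38   (binder content)
  x1, x2, x3, x4, x5 ≥ 0.
At the optimum only GGBS is positive (Portland cement, silica fume, natural pozzolan, river sand = 0). Binding constraint: 28-day strength contribution.
Optimal quantities: GGBS = 3.753 kg.
Hence cost = 0.069·3.753 = £0.25896.

£0.259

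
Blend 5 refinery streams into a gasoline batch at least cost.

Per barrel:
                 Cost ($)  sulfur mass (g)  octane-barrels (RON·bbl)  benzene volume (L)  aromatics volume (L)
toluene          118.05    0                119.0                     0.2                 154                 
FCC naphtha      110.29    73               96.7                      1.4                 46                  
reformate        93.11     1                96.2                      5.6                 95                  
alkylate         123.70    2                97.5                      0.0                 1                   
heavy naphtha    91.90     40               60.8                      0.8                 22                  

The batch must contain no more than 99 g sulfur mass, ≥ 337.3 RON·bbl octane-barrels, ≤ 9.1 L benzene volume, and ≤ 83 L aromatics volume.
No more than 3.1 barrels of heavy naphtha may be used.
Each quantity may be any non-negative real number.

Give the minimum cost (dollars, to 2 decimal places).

$403.45

Treat it as an LP. Let x1 = barrels of toluene, x2 = barrels of FCC naphtha, x3 = barrels of reformate, x4 = barrels of alkylate, x5 = barrels of heavy naphtha.
Minimize 118.05x1 + 110.29x2 + 93.11x3 + 123.7x4 + 91.9x5 subject to:
  73x2 + 1x3 + 2x4 + 40x5 ≤ 99   (sulfur mass)
  119x1 + 96.7x2 + 96.2x3 + 97.5x4 + 60.8x5 ≥ 337.3   (octane-barrels)
  0.2x1 + 1.4x2 + 5.6x3 + 0.8x5 ≤ 9.1   (benzene volume)
  154x1 + 46x2 + 95x3 + 1x4 + 22x5 ≤ 83   (aromatics volume)
  x5 ≤ 3.1
  x1, x2, x3, x4, x5 ≥ 0.
The minimum-cost mix takes nothing from toluene, FCC naphtha, heavy naphtha — only reformate, alkylate. Binding constraints: octane-barrels and aromatics volume.
So reformate = 0.84606 barrels, alkylate = 2.6247 barrels.
Total cost: 93.11·0.84606 + 123.7·2.6247 = 403.4520.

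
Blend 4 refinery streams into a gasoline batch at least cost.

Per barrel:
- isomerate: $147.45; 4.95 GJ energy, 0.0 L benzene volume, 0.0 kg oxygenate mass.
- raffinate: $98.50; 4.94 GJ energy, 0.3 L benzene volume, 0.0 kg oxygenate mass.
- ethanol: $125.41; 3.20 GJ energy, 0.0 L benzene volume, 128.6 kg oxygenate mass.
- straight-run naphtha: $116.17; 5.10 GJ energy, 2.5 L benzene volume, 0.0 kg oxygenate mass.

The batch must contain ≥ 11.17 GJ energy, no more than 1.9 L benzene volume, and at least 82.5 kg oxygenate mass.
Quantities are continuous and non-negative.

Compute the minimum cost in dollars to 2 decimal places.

Let x1 = barrels of isomerate, x2 = barrels of raffinate, x3 = barrels of ethanol, x4 = barrels of straight-run naphtha.
min 147.45x1 + 98.5x2 + 125.41x3 + 116.17x4 subject to:
  4.95x1 + 4.94x2 + 3.2x3 + 5.1x4 ≥ 11.17   (energy)
  0.3x2 + 2.5x4 ≤ 1.9   (benzene volume)
  128.6x3 ≥ 82.5   (oxygenate mass)
  x1, x2, x3, x4 ≥ 0.
The cheapest feasible vertex uses only raffinate, ethanol; isomerate, straight-run naphtha are not used. There the energy and oxygenate mass constraints are tight.
Solving gives x2 = 1.8456, x3 = 0.64152.
Objective = 98.5·1.8456 + 125.41·0.64152 = 262.2446.

$262.24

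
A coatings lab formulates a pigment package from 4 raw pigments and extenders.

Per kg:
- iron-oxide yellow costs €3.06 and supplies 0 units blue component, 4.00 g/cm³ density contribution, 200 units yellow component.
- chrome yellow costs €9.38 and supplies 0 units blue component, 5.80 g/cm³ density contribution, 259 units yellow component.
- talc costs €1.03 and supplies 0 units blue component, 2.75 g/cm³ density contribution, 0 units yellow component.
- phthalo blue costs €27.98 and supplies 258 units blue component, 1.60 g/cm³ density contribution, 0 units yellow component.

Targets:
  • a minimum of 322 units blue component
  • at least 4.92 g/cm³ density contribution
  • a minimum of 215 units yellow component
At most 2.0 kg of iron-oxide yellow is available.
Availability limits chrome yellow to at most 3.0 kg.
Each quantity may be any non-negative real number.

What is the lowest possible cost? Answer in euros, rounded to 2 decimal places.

€38.21

Let x1 = kg of iron-oxide yellow, x2 = kg of chrome yellow, x3 = kg of talc, x4 = kg of phthalo blue.
Minimise 3.06x1 + 9.38x2 + 1.03x3 + 27.98x4 subject to:
  258x4 ≥ 322   (blue component)
  4x1 + 5.8x2 + 2.75x3 + 1.6x4 ≥ 4.92   (density contribution)
  200x1 + 259x2 ≥ 215   (yellow component)
  x1 ≤ 2
  x2 ≤ 3
  x1, x2, x3, x4 ≥ 0.
At the optimum only iron-oxide yellow, phthalo blue are positive (chrome yellow, talc = 0). The blue component and yellow component requirements are met with equality.
Solving gives x1 = 1.075, x4 = 1.248.
Total cost: 3.06·1.075 + 27.98·1.248 = 38.2085.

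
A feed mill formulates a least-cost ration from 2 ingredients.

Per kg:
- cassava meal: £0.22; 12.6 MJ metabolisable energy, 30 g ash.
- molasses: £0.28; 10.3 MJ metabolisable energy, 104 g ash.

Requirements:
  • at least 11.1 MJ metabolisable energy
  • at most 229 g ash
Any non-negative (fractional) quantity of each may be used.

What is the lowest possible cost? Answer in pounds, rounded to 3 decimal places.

£0.194

Let x1 = kg of cassava meal, x2 = kg of molasses.
Minimise 0.22x1 + 0.28x2 with:
  12.6x1 + 10.3x2 ≥ 11.1   (metabolisable energy)
  30x1 + 104x2 ≤ 229   (ash)
  x1, x2 ≥ 0.
The optimal basis is {cassava meal}; molasses drops out. There the metabolisable energy constraint is tight.
Optimal quantities: cassava meal = 0.881 kg.
Cost = 0.22·0.881 = 0.19382.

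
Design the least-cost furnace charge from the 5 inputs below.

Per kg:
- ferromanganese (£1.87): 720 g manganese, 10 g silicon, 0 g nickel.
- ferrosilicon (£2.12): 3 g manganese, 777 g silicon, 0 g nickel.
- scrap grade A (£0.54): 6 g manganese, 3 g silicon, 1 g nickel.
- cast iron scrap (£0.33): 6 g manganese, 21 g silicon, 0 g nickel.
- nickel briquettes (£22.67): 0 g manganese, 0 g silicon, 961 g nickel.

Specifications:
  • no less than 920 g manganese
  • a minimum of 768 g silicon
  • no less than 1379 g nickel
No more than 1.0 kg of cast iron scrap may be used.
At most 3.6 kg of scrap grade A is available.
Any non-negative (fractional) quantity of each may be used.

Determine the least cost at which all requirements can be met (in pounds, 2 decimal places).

Let x1 = kg of ferromanganese, x2 = kg of ferrosilicon, x3 = kg of scrap grade A, x4 = kg of cast iron scrap, x5 = kg of nickel briquettes.
min 1.87x1 + 2.12x2 + 0.54x3 + 0.33x4 + 22.67x5 with:
  720x1 + 3x2 + 6x3 + 6x4 ≥ 920   (manganese)
  10x1 + 777x2 + 3x3 + 21x4 ≥ 768   (silicon)
  1x3 + 961x5 ≥ 1379   (nickel)
  x4 ≤ 1
  x3 ≤ 3.6
  x1, x2, x3, x4, x5 ≥ 0.
At the optimum only ferromanganese, ferrosilicon, nickel briquettes are positive (scrap grade A, cast iron scrap = 0). The manganese, silicon, nickel requirements are met with equality.
So ferromanganese = 1.274 kg, ferrosilicon = 0.972 kg, nickel briquettes = 1.435 kg.
Cost = 1.87·1.274 + 2.12·0.972 + 22.67·1.435 = 36.9745.

£36.97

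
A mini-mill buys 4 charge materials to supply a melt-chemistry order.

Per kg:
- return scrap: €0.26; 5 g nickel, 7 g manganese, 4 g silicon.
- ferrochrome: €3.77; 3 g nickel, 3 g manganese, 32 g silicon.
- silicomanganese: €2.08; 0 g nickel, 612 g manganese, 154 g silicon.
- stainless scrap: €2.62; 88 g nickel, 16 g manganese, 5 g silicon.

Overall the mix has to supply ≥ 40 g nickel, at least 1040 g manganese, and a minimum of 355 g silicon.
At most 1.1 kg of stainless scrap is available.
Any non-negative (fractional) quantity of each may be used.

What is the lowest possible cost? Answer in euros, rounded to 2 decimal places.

Set it up as a linear program. Let x1 = kg of return scrap, x2 = kg of ferrochrome, x3 = kg of silicomanganese, x4 = kg of stainless scrap.
Minimize 0.26x1 + 3.77x2 + 2.08x3 + 2.62x4 subject to:
  5x1 + 3x2 + 88x4 ≥ 40   (nickel)
  7x1 + 3x2 + 612x3 + 16x4 ≥ 1040   (manganese)
  4x1 + 32x2 + 154x3 + 5x4 ≥ 355   (silicon)
  x4 ≤ 1.1
  x1, x2, x3, x4 ≥ 0.
The optimal basis is {silicomanganese, stainless scrap}; return scrap, ferrochrome drop out. The nickel and silicon requirements are met with equality.
Solving gives x3 = 2.29044, x4 = 0.454545.
Hence cost = 2.08·2.29044 + 2.62·0.454545 = €5.95502.

€5.96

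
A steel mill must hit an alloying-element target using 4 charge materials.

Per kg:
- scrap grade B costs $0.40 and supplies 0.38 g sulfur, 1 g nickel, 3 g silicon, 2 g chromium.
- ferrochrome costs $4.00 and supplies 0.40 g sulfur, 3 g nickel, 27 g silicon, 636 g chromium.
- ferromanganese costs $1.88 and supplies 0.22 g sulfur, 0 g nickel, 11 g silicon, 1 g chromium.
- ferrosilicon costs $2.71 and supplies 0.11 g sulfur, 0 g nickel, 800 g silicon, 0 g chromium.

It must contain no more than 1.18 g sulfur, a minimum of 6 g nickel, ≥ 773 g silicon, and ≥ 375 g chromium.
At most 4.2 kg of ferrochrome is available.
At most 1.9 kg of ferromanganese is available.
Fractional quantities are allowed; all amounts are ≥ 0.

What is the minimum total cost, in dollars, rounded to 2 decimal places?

Treat it as an LP. Let x1 = kg of scrap grade B, x2 = kg of ferrochrome, x3 = kg of ferromanganese, x4 = kg of ferrosilicon.
min 0.4x1 + 4x2 + 1.88x3 + 2.71x4 subject to:
  0.38x1 + 0.4x2 + 0.22x3 + 0.11x4 ≤ 1.18   (sulfur)
  1x1 + 3x2 ≥ 6   (nickel)
  3x1 + 27x2 + 11x3 + 800x4 ≥ 773   (silicon)
  2x1 + 636x2 + 1x3 ≥ 375   (chromium)
  x2 ≤ 4.2
  x3 ≤ 1.9
  x1, x2, x3, x4 ≥ 0.
At the optimum only scrap grade B, ferrochrome, ferrosilicon are positive (ferromanganese = 0). There the sulfur, nickel, silicon constraints are tight.
Optimal quantities: scrap grade B = 1.136 kg, ferrochrome = 1.621 kg, ferrosilicon = 0.9073 kg.
Cost = 0.4·1.136 + 4·1.621 + 2.71·0.9073 = 9.3972.

$9.40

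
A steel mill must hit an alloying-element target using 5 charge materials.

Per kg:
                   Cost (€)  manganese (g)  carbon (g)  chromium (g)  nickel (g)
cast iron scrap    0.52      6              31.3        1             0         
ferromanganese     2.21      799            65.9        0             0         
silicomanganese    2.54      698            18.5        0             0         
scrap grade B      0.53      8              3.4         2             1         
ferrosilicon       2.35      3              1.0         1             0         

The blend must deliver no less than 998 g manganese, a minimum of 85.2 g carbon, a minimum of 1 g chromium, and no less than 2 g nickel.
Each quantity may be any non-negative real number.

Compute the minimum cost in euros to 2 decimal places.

€3.78

Treat it as an LP. Let x1 = kg of cast iron scrap, x2 = kg of ferromanganese, x3 = kg of silicomanganese, x4 = kg of scrap grade B, x5 = kg of ferrosilicon.
Minimize 0.52x1 + 2.21x2 + 2.54x3 + 0.53x4 + 2.35x5 s.t.:
  6x1 + 799x2 + 698x3 + 8x4 + 3x5 ≥ 998   (manganese)
  31.3x1 + 65.9x2 + 18.5x3 + 3.4x4 + 1x5 ≥ 85.2   (carbon)
  1x1 + 2x4 + 1x5 ≥ 1   (chromium)
  1x4 ≥ 2   (nickel)
  x1, x2, x3, x4, x5 ≥ 0.
The optimal basis is {ferromanganese, scrap grade B}; cast iron scrap, silicomanganese, ferrosilicon drop out. Binding constraints: manganese and nickel.
Optimal quantities: ferromanganese = 1.229 kg, scrap grade B = 2 kg.
Cost = 2.21·1.229 + 0.53·2 = 3.7761.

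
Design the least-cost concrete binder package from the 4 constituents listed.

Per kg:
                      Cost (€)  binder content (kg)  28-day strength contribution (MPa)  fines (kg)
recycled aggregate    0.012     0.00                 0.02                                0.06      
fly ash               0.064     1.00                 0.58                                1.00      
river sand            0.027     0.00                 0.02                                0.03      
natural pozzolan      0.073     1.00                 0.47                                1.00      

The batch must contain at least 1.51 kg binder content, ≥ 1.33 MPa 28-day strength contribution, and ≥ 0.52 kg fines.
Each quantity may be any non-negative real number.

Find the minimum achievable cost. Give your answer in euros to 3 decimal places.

€0.147

Let x1 = kg of recycled aggregate, x2 = kg of fly ash, x3 = kg of river sand, x4 = kg of natural pozzolan.
Minimize 0.012x1 + 0.064x2 + 0.027x3 + 0.073x4 subject to:
  1x2 + 1x4 ≥ 1.51   (binder content)
  0.02x1 + 0.58x2 + 0.02x3 + 0.47x4 ≥ 1.33   (28-day strength contribution)
  0.06x1 + 1x2 + 0.03x3 + 1x4 ≥ 0.52   (fines)
  x1, x2, x3, x4 ≥ 0.
At the optimum only fly ash is positive (recycled aggregate, river sand, natural pozzolan = 0). The 28-day strength contribution requirement is met with equality.
So fly ash = 2.293 kg.
Hence cost = 0.064·2.293 = €0.14675.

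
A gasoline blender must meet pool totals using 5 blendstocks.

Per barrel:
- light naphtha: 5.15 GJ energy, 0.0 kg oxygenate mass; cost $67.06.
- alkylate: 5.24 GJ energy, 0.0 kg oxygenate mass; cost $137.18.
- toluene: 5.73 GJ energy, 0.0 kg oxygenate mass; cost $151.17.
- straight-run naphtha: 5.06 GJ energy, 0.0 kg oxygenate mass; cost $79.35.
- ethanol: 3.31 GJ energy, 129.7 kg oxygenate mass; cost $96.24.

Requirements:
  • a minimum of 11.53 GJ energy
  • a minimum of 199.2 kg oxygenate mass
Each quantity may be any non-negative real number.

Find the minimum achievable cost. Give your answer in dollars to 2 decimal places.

Treat it as an LP. Let x1 = barrels of light naphtha, x2 = barrels of alkylate, x3 = barrels of toluene, x4 = barrels of straight-run naphtha, x5 = barrels of ethanol.
Minimise 67.06x1 + 137.18x2 + 151.17x3 + 79.35x4 + 96.24x5 subject to:
  5.15x1 + 5.24x2 + 5.73x3 + 5.06x4 + 3.31x5 ≥ 11.53   (energy)
  129.7x5 ≥ 199.2   (oxygenate mass)
  x1, x2, x3, x4, x5 ≥ 0.
The optimal basis is {light naphtha, ethanol}; alkylate, toluene, straight-run naphtha drop out. There the energy and oxygenate mass constraints are tight.
So light naphtha = 1.2517 barrels, ethanol = 1.5359 barrels.
Hence cost = 67.06·1.2517 + 96.24·1.5359 = $231.7540.

$231.75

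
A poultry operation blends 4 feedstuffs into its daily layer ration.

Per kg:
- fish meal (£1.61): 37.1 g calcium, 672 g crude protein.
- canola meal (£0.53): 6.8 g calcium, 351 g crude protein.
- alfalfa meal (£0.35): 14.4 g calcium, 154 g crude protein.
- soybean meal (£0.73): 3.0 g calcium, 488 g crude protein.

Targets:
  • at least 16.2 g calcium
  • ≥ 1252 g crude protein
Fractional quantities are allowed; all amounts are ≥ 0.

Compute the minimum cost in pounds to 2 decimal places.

£1.88

Let x1 = kg of fish meal, x2 = kg of canola meal, x3 = kg of alfalfa meal, x4 = kg of soybean meal.
Minimise 1.61x1 + 0.53x2 + 0.35x3 + 0.73x4 s.t.:
  37.1x1 + 6.8x2 + 14.4x3 + 3x4 ≥ 16.2   (calcium)
  672x1 + 351x2 + 154x3 + 488x4 ≥ 1252   (crude protein)
  x1, x2, x3, x4 ≥ 0.
At the optimum only canola meal, soybean meal are positive (fish meal, alfalfa meal = 0). The calcium and crude protein requirements are met with equality.
So canola meal = 1.832 kg, soybean meal = 1.248 kg.
Hence cost = 0.53·1.832 + 0.73·1.248 = £1.8820.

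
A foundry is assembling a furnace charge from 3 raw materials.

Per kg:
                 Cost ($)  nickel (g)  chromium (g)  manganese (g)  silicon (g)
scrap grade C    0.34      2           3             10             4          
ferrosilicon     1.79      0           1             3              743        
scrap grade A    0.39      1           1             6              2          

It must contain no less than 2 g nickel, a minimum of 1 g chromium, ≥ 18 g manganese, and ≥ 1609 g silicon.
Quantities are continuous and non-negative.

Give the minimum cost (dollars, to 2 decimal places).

Set it up as a linear program. Let x1 = kg of scrap grade C, x2 = kg of ferrosilicon, x3 = kg of scrap grade A.
Minimise 0.34x1 + 1.79x2 + 0.39x3 subject to:
  2x1 + 1x3 ≥ 2   (nickel)
  3x1 + 1x2 + 1x3 ≥ 1   (chromium)
  10x1 + 3x2 + 6x3 ≥ 18   (manganese)
  4x1 + 743x2 + 2x3 ≥ 1609   (silicon)
  x1, x2, x3 ≥ 0.
At the optimum only scrap grade C, ferrosilicon are positive (scrap grade A = 0). Binding constraints: manganese and silicon.
So scrap grade C = 1.152 kg, ferrosilicon = 2.159 kg.
Objective = 0.34·1.152 + 1.79·2.159 = 4.2563.

$4.26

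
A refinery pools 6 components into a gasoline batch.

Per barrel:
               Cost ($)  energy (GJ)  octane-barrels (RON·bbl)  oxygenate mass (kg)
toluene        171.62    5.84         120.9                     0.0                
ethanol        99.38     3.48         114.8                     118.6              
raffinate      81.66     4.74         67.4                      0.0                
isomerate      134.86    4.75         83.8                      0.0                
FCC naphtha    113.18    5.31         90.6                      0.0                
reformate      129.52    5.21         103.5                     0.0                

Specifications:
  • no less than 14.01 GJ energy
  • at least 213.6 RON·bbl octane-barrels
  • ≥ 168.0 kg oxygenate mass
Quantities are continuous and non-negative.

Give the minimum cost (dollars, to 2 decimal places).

$297.21

Treat it as an LP. Let x1 = barrels of toluene, x2 = barrels of ethanol, x3 = barrels of raffinate, x4 = barrels of isomerate, x5 = barrels of FCC naphtha, x6 = barrels of reformate.
Minimize 171.62x1 + 99.38x2 + 81.66x3 + 134.86x4 + 113.18x5 + 129.52x6 s.t.:
  5.84x1 + 3.48x2 + 4.74x3 + 4.75x4 + 5.31x5 + 5.21x6 ≥ 14.01   (energy)
  120.9x1 + 114.8x2 + 67.4x3 + 83.8x4 + 90.6x5 + 103.5x6 ≥ 213.6   (octane-barrels)
  118.6x2 ≥ 168   (oxygenate mass)
  x1, x2, x3, x4, x5, x6 ≥ 0.
At the optimum only ethanol, raffinate are positive (toluene, isomerate, FCC naphtha, reformate = 0). Binding constraints: energy and oxygenate mass.
So ethanol = 1.4165 barrels, raffinate = 1.9157 barrels.
Total cost: 99.38·1.4165 + 81.66·1.9157 = 297.2078.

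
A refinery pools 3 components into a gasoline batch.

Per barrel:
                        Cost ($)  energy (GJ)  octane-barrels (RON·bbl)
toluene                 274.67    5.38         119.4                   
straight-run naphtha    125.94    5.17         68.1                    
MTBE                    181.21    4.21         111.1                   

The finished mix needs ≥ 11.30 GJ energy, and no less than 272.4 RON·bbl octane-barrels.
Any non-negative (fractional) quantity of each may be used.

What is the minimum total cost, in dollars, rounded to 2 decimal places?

$449.91

Set it up as a linear program. Let x1 = barrels of toluene, x2 = barrels of straight-run naphtha, x3 = barrels of MTBE.
Minimise 274.67x1 + 125.94x2 + 181.21x3 with:
  5.38x1 + 5.17x2 + 4.21x3 ≥ 11.3   (energy)
  119.4x1 + 68.1x2 + 111.1x3 ≥ 272.4   (octane-barrels)
  x1, x2, x3 ≥ 0.
At the optimum only straight-run naphtha, MTBE are positive (toluene = 0). Binding constraints: energy and octane-barrels.
Optimal quantities: straight-run naphtha = 0.37759 barrels, MTBE = 2.2204 barrels.
Objective = 125.94·0.37759 + 181.21·2.2204 = 449.9124.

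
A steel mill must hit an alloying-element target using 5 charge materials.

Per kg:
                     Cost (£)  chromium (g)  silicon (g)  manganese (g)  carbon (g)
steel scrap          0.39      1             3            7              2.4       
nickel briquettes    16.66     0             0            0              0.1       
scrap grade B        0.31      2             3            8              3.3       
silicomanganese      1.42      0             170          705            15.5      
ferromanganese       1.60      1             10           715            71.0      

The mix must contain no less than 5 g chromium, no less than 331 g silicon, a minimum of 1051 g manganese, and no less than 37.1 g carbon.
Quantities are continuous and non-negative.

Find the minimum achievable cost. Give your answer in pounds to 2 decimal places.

£3.48

Treat it as an LP. Let x1 = kg of steel scrap, x2 = kg of nickel briquettes, x3 = kg of scrap grade B, x4 = kg of silicomanganese, x5 = kg of ferromanganese.
min 0.39x1 + 16.66x2 + 0.31x3 + 1.42x4 + 1.6x5 subject to:
  1x1 + 2x3 + 1x5 ≥ 5   (chromium)
  3x1 + 3x3 + 170x4 + 10x5 ≥ 331   (silicon)
  7x1 + 8x3 + 705x4 + 715x5 ≥ 1051   (manganese)
  2.4x1 + 0.1x2 + 3.3x3 + 15.5x4 + 71x5 ≥ 37.1   (carbon)
  x1, x2, x3, x4, x5 ≥ 0.
The cheapest feasible vertex uses only scrap grade B, silicomanganese; steel scrap, nickel briquettes, ferromanganese are not used. Binding constraints: chromium and silicon.
Solving gives x3 = 2.5, x4 = 1.903.
Objective = 0.31·2.5 + 1.42·1.903 = 3.4773.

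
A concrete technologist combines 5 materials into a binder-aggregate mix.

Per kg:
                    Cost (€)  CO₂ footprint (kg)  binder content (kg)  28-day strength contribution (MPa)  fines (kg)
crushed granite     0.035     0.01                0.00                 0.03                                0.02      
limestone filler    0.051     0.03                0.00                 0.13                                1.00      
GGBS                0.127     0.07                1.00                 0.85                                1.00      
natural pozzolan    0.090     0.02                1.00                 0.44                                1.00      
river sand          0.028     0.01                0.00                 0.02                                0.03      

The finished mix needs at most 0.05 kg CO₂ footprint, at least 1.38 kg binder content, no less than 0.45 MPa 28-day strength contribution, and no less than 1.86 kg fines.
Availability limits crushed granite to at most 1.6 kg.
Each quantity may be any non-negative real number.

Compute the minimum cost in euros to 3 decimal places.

Treat it as an LP. Let x1 = kg of crushed granite, x2 = kg of limestone filler, x3 = kg of GGBS, x4 = kg of natural pozzolan, x5 = kg of river sand.
Minimise 0.035x1 + 0.051x2 + 0.127x3 + 0.09x4 + 0.028x5 s.t.:
  0.01x1 + 0.03x2 + 0.07x3 + 0.02x4 + 0.01x5 ≤ 0.05   (CO₂ footprint)
  1x3 + 1x4 ≥ 1.38   (binder content)
  0.03x1 + 0.13x2 + 0.85x3 + 0.44x4 + 0.02x5 ≥ 0.45   (28-day strength contribution)
  0.02x1 + 1x2 + 1x3 + 1x4 + 0.03x5 ≥ 1.86   (fines)
  x1 ≤ 1.6
  x1, x2, x3, x4, x5 ≥ 0.
The cheapest feasible vertex uses only limestone filler, natural pozzolan; crushed granite, GGBS, river sand are not used. There the binder content and fines constraints are tight.
Optimal quantities: limestone filler = 0.48 kg, natural pozzolan = 1.38 kg.
Hence cost = 0.051·0.48 + 0.09·1.38 = €0.14868.

€0.149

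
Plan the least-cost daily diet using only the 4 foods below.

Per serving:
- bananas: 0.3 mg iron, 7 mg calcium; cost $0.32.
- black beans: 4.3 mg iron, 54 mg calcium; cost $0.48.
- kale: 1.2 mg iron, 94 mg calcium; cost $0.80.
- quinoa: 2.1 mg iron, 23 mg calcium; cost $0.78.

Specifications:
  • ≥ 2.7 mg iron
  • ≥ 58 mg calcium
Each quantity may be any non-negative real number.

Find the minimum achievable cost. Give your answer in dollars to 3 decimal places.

Let x1 = servings of bananas, x2 = servings of black beans, x3 = servings of kale, x4 = servings of quinoa.
min 0.32x1 + 0.48x2 + 0.8x3 + 0.78x4 s.t.:
  0.3x1 + 4.3x2 + 1.2x3 + 2.1x4 ≥ 2.7   (iron)
  7x1 + 54x2 + 94x3 + 23x4 ≥ 58   (calcium)
  x1, x2, x3, x4 ≥ 0.
The minimum-cost mix takes nothing from bananas, quinoa — only black beans, kale. The iron and calcium requirements are met with equality.
That vertex is x2 = 0.5427, x3 = 0.3052.
Total cost: 0.48·0.5427 + 0.8·0.3052 = 0.50466.

$0.505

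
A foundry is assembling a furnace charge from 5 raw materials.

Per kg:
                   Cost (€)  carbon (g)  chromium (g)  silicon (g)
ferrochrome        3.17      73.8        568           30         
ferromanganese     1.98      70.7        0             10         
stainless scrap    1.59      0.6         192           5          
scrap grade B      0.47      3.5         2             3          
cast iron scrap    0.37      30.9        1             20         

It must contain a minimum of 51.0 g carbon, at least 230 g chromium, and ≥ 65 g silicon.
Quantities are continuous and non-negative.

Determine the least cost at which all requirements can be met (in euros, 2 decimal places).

€2.25

Set it up as a linear program. Let x1 = kg of ferrochrome, x2 = kg of ferromanganese, x3 = kg of stainless scrap, x4 = kg of scrap grade B, x5 = kg of cast iron scrap.
Minimise 3.17x1 + 1.98x2 + 1.59x3 + 0.47x4 + 0.37x5 with:
  73.8x1 + 70.7x2 + 0.6x3 + 3.5x4 + 30.9x5 ≥ 51   (carbon)
  568x1 + 192x3 + 2x4 + 1x5 ≥ 230   (chromium)
  30x1 + 10x2 + 5x3 + 3x4 + 20x5 ≥ 65   (silicon)
  x1, x2, x3, x4, x5 ≥ 0.
At the optimum only ferrochrome, cast iron scrap are positive (ferromanganese, stainless scrap, scrap grade B = 0). The chromium and silicon requirements are met with equality.
Optimal quantities: ferrochrome = 0.4003 kg, cast iron scrap = 2.65 kg.
Objective = 3.17·0.4003 + 0.37·2.65 = 2.2495.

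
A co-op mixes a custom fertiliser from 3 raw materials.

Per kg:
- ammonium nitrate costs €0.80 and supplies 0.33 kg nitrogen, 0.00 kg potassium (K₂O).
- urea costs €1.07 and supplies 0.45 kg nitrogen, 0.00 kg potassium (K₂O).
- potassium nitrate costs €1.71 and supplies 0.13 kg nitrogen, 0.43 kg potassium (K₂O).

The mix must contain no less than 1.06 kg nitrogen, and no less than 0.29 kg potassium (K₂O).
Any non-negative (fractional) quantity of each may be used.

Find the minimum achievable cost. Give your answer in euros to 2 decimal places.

€3.47

Let x1 = kg of ammonium nitrate, x2 = kg of urea, x3 = kg of potassium nitrate.
min 0.8x1 + 1.07x2 + 1.71x3 with:
  0.33x1 + 0.45x2 + 0.13x3 ≥ 1.06   (nitrogen)
  0.43x3 ≥ 0.29   (potassium (K₂O))
  x1, x2, x3 ≥ 0.
The cheapest feasible vertex uses only urea, potassium nitrate; ammonium nitrate is not used. There the nitrogen and potassium (K₂O) constraints are tight.
So urea = 2.161 kg, potassium nitrate = 0.6744 kg.
Total cost: 1.07·2.161 + 1.71·0.6744 = 3.4655.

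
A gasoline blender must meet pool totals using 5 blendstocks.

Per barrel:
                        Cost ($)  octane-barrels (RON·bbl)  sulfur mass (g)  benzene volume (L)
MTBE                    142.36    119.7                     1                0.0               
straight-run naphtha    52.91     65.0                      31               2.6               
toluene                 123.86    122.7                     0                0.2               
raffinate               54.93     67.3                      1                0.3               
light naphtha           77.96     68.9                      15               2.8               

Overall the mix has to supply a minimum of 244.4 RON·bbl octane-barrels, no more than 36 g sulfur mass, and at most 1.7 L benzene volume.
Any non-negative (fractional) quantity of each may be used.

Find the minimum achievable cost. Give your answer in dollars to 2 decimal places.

$199.44

Set it up as a linear program. Let x1 = barrels of MTBE, x2 = barrels of straight-run naphtha, x3 = barrels of toluene, x4 = barrels of raffinate, x5 = barrels of light naphtha.
Minimise 142.36x1 + 52.91x2 + 123.86x3 + 54.93x4 + 77.96x5 with:
  119.7x1 + 65x2 + 122.7x3 + 67.3x4 + 68.9x5 ≥ 244.4   (octane-barrels)
  1x1 + 31x2 + 1x4 + 15x5 ≤ 36   (sulfur mass)
  2.6x2 + 0.2x3 + 0.3x4 + 2.8x5 ≤ 1.7   (benzene volume)
  x1, x2, x3, x4, x5 ≥ 0.
The cheapest feasible vertex uses only straight-run naphtha, raffinate; MTBE, toluene, light naphtha are not used. The octane-barrels and benzene volume requirements are met with equality.
That vertex is x2 = 0.26428, x4 = 3.3763.
Objective = 52.91·0.26428 + 54.93·3.3763 = 199.4432.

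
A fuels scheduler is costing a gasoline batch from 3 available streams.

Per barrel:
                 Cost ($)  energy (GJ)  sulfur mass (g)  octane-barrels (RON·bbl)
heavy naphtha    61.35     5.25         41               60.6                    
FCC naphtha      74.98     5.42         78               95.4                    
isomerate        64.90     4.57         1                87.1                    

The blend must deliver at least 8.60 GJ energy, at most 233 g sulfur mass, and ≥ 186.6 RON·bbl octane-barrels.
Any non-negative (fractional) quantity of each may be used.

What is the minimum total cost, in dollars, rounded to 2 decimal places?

Let x1 = barrels of heavy naphtha, x2 = barrels of FCC naphtha, x3 = barrels of isomerate.
Minimise 61.35x1 + 74.98x2 + 64.9x3 with:
  5.25x1 + 5.42x2 + 4.57x3 ≥ 8.6   (energy)
  41x1 + 78x2 + 1x3 ≤ 233   (sulfur mass)
  60.6x1 + 95.4x2 + 87.1x3 ≥ 186.6   (octane-barrels)
  x1, x2, x3 ≥ 0.
The minimum-cost mix takes nothing from heavy naphtha, FCC naphtha — only isomerate. There the octane-barrels constraint is tight.
Solving gives x3 = 2.1424.
Total cost: 64.9·2.1424 = 139.0418.

$139.04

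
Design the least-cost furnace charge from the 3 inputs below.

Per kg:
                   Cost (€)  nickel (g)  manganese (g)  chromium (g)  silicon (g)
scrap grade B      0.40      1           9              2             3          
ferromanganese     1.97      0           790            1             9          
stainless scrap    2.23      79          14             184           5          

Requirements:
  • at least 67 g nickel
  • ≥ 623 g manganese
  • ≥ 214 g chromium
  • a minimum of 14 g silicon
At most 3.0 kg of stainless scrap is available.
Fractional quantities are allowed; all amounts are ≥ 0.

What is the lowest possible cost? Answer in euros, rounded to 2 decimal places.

Set it up as a linear program. Let x1 = kg of scrap grade B, x2 = kg of ferromanganese, x3 = kg of stainless scrap.
Minimize 0.4x1 + 1.97x2 + 2.23x3 s.t.:
  1x1 + 79x3 ≥ 67   (nickel)
  9x1 + 790x2 + 14x3 ≥ 623   (manganese)
  2x1 + 1x2 + 184x3 ≥ 214   (chromium)
  3x1 + 9x2 + 5x3 ≥ 14   (silicon)
  x3 ≤ 3
  x1, x2, x3 ≥ 0.
All 3 inputs are positive at the optimum. There the manganese, chromium, silicon constraints are tight.
Solving gives x1 = 0.4545, x2 = 0.763, x3 = 1.154.
Total cost: 0.4·0.4545 + 1.97·0.763 + 2.23·1.154 = 4.2583.

€4.26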